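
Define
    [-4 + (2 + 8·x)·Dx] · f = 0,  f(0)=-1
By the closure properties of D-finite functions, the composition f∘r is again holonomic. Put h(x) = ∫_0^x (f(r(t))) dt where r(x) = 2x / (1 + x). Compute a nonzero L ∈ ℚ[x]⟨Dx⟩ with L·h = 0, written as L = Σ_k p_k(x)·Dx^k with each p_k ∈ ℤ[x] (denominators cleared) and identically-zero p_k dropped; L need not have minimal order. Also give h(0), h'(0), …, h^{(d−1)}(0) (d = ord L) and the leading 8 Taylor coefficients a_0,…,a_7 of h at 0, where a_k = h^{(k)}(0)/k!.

f: a_k = -1, -2, 2, -4, 10, -28, 84, -264, …
Change of var in L_f (x↦r) gives L₀.
h=∫₀ˣh₀: take L = L₀·Dx.
L = -4·Dx + (1 + 10·x + 9·x^2)·Dx^2  (order 2).
h: a_k = 0, -1, -2, 4, -13, 284/5, -294, 11820/7, …
ICs: h(0) = 0, h′(0) = -1.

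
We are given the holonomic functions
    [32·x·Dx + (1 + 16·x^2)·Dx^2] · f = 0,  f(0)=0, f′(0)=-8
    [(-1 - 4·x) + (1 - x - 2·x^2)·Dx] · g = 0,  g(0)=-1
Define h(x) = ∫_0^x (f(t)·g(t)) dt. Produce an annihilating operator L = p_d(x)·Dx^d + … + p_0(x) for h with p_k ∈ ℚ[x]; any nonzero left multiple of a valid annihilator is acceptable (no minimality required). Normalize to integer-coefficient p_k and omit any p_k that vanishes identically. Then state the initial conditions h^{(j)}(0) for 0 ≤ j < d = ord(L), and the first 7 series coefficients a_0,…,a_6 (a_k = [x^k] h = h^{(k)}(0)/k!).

f: a_k = 0, -8, 0, 128/3, 0, -2048/5, 0, …
g: a_k = -1, -1, -3, -5, -11, -21, -43, …
h₀=f·g: eliminate ⇒ L₀, order ≤ 2·1.
h=∫h₀ ⇒ L = L₀·Dx.
L = (4 + 32·x + 192·x^2)·Dx + (2 - 24·x + 64·x^2 + 192·x^3)·Dx^2 + (-1 + x - 14·x^2 + 16·x^3 + 32·x^4)·Dx^3  (order 3).
h: a_k = 0, 0, 4, 8/3, -14/3, -8/15, 308/5, …
ICs: h(0) = 0, h′(0) = 0, h′′(0) = 8.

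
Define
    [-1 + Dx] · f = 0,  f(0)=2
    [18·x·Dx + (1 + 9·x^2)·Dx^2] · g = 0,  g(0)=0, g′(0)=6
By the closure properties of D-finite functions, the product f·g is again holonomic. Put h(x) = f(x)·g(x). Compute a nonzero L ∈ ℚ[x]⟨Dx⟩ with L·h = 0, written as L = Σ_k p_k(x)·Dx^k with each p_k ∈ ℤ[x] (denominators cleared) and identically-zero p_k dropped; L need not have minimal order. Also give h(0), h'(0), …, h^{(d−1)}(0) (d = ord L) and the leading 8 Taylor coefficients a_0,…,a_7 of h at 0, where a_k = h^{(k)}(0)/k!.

f: a_k = 2, 2, 1, 1/3, 1/12, 1/60, 1/360, 1/2520, …
g: a_k = 0, 6, 0, -18, 0, 486/5, 0, -4374/7, …
Sym-product of L_f,L_g gives L₀ (≤ ord 2).
L = (1 - 18·x + 9·x^2) + (-2 + 18·x - 18·x^2)·Dx + (1 + 9·x^2)·Dx^2  (order 2).
h: a_k = 0, 12, 12, -30, -34, 1769/10, 377/2, -484679/420, …
ICs: h(0) = 0, h′(0) = 12.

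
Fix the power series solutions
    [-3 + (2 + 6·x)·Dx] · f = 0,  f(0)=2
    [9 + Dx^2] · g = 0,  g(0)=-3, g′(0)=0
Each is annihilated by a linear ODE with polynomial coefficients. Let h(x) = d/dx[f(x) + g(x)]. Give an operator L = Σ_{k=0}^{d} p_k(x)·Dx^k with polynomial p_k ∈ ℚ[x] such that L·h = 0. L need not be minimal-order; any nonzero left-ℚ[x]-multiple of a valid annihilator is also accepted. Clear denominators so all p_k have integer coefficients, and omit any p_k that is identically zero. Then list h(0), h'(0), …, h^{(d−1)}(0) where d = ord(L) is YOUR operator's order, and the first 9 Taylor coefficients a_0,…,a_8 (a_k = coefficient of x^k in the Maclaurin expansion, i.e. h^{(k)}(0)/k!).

f: a_k = 2, 3, -9/4, 27/8, -405/64, 1701/128, -15309/512, 72171/1024, -2814669/16384, …
g: a_k = -3, 0, 27/2, 0, -81/8, 0, 243/80, 0, -2187/4480, …
L₀ := lclm(L_f,L_g); ord L₀ ≤ 1+2.
h=h₀': d/dx-closure on L₀ ⇒ L.
L = (-513 - 648·x - 972·x^2) + (-126 - 810·x - 1944·x^2 - 1944·x^3)·Dx + (-57 - 72·x - 108·x^2)·Dx^2 + (-14 - 90·x - 216·x^2 - 216·x^3)·Dx^3  (order 3).
h: a_k = 3, 45/2, 81/8, -1053/16, 8505/128, -206307/1280, 505197/1024, -98793351/71680, 126660105/32768, …
ICs: h(0) = 3, h′(0) = 45/2, h′′(0) = 81/4.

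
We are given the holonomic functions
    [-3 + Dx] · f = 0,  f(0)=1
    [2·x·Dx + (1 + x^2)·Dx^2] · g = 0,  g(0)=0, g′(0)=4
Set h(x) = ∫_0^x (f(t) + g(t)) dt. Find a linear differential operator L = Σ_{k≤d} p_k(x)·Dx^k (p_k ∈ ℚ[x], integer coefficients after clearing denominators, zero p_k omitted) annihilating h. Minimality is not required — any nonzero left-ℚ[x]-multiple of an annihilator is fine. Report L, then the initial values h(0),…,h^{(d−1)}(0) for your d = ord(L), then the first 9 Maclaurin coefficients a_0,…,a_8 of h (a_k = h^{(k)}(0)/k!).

f: a_k = 1, 3, 9/2, 9/2, 27/8, 81/40, 81/80, 243/560, 729/4480, …
g: a_k = 0, 4, 0, -4/3, 0, 4/5, 0, -4/7, 0, …
Sum ⇒ L₀ = lclm(L_f,L_g) in ℚ(x)⟨Dx⟩.
h=∫h₀ ⇒ L = L₀·Dx.
L = (6 - 18·x - 18·x^2 - 18·x^3)·Dx^2 + (-11 - 12·x^2 - 9·x^4)·Dx^3 + (3 + 2·x + 6·x^2 + 2·x^3 + 3·x^4)·Dx^4  (order 4).
h: a_k = 0, 1, 7/2, 3/2, 19/24, 27/40, 113/240, 81/560, -11/640, …
ICs: h(0) = 0, h′(0) = 1, h′′(0) = 7, h′′′(0) = 9.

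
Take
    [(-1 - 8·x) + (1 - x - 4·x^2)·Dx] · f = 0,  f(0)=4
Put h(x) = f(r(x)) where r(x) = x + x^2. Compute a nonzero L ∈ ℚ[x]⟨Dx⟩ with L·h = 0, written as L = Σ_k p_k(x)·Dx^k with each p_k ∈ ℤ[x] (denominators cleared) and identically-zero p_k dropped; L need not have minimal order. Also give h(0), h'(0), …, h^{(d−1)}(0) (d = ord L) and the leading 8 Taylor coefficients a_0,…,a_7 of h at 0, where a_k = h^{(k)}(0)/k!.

f: a_k = 4, 4, 20, 36, 116, 260, 724, 1764, …
Substitute x→r, Dx→(1/r')Dx; clear ⇒ L₀.
L = (1 + 10·x + 24·x^2 + 16·x^3) + (-1 + x + 5·x^2 + 8·x^3 + 4·x^4)·Dx  (order 1).
h: a_k = 4, 4, 24, 76, 244, 832, 2756, 9172, …
ICs: h(0) = 4.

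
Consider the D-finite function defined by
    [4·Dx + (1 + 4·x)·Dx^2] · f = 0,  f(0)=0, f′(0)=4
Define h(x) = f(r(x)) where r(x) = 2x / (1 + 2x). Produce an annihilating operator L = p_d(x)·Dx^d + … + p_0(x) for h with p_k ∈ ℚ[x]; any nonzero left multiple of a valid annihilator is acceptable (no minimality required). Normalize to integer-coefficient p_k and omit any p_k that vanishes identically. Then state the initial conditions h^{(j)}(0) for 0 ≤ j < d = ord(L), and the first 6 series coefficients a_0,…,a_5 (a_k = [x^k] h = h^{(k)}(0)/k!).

f: a_k = 0, 4, -8, 64/3, -64, 1024/5, …
Substitute x→r, Dx→(1/r')Dx; clear ⇒ L₀.
L = (12 + 40·x)·Dx + (1 + 12·x + 20·x^2)·Dx^2  (order 2).
h: a_k = 0, 8, -48, 992/3, -2496, 99968/5, …
ICs: h(0) = 0, h′(0) = 8.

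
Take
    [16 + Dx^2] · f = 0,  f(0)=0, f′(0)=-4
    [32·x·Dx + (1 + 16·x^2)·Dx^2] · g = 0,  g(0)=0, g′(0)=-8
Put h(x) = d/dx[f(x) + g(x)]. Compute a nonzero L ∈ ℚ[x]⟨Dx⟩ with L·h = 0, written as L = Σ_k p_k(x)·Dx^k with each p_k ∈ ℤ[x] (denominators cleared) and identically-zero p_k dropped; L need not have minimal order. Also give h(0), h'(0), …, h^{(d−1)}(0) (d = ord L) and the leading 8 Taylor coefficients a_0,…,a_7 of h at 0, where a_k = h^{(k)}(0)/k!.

f: a_k = 0, -4, 0, 32/3, 0, -128/15, 0, 1024/315, …
g: a_k = 0, -8, 0, 128/3, 0, -2048/5, 0, 32768/7, …
Sum ⇒ L₀ = lclm(L_f,L_g) in ℚ(x)⟨Dx⟩.
h=h₀': d/dx-closure on L₀ ⇒ L.
L = (-5632·x + 114688·x^3 + 131072·x^5) + (-16 + 1792·x^2 + 36864·x^4 + 65536·x^6)·Dx + (-352·x + 7168·x^3 + 8192·x^5)·Dx^2 + (-1 + 112·x^2 + 2304·x^4 + 4096·x^6)·Dx^3  (order 3).
h: a_k = -12, 0, 160, 0, -6272/3, 0, 1475584/45, 0, …
ICs: h(0) = -12, h′(0) = 0, h′′(0) = 320.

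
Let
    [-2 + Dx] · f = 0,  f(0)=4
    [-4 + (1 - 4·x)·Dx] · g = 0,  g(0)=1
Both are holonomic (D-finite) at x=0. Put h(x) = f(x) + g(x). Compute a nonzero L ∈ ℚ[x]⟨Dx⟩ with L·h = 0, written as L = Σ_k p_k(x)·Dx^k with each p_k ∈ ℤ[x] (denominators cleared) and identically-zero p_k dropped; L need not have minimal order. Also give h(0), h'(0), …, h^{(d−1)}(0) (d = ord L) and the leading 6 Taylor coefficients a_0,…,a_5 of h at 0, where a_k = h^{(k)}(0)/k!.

L = (24 + 32·x) + (-14 - 16·x + 32·x^2)·Dx + (1 - 16·x^2)·Dx^2  (order 2).
h: a_k = 5, 12, 24, 208/3, 776/3, 15376/15, …
ICs: h(0) = 5, h′(0) = 12.

f: a_k = 4, 8, 8, 16/3, 8/3, 16/15, …
g: a_k = 1, 4, 16, 64, 256, 1024, …
f+g: L₀ = lclm(L_f,L_g), ord ≤ 1+1.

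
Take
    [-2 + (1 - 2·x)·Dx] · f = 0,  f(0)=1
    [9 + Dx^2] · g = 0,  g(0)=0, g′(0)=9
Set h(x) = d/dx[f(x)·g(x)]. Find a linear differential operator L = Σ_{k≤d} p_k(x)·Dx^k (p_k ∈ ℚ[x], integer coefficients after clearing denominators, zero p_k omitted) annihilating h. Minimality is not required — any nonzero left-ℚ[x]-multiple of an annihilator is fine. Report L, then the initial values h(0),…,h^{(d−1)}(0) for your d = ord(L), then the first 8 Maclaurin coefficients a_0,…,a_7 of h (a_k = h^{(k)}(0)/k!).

L = (1 - 36·x + 36·x^2) + (-4 + 8·x)·Dx + (1 - 4·x + 4·x^2)·Dx^2  (order 2).
h: a_k = 9, 36, 135/2, 180, 3843/8, 11529/10, 214479/80, 214479/35, …
ICs: h(0) = 9, h′(0) = 36.

f: a_k = 1, 2, 4, 8, 16, 32, 64, 128, …
g: a_k = 0, 9, 0, -27/2, 0, 243/40, 0, -729/560, …
L₀ := L_f ⊗_s L_g (sym. prod.), ord ≤ 2.
Derive L from L₀ (diff closure).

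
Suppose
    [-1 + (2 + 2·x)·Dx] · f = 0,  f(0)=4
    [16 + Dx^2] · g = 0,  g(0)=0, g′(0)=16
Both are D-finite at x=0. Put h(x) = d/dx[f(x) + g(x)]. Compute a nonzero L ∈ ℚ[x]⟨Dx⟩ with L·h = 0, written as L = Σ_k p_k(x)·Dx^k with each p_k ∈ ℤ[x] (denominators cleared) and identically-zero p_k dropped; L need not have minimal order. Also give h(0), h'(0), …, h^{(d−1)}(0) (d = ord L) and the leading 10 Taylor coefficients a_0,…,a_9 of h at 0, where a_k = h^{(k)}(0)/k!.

f: a_k = 4, 2, -1/2, 1/4, -5/32, 7/64, -21/256, 33/512, -429/8192, 715/16384, …
g: a_k = 0, 16, 0, -128/3, 0, 512/15, 0, -4096/315, 0, 8192/2835, …
h₀=f+g: left-lcm gives L₀, ord ≤ 3.
Differentiate: ansatz ord ≤ ord L₀ ⇒ L.
L = (-1264 - 2048·x - 1024·x^2) + (-2144 - 6240·x - 6144·x^2 - 2048·x^3)·Dx + (-79 - 128·x - 64·x^2)·Dx^2 + (-134 - 390·x - 384·x^2 - 128·x^3)·Dx^3  (order 3).
h: a_k = 18, -1, -509/4, -5/8, 32873/192, -63/128, -2086757/23040, -429/1024, 136244753/5160960, -12155/32768, …
ICs: h(0) = 18, h′(0) = -1, h′′(0) = -509/2.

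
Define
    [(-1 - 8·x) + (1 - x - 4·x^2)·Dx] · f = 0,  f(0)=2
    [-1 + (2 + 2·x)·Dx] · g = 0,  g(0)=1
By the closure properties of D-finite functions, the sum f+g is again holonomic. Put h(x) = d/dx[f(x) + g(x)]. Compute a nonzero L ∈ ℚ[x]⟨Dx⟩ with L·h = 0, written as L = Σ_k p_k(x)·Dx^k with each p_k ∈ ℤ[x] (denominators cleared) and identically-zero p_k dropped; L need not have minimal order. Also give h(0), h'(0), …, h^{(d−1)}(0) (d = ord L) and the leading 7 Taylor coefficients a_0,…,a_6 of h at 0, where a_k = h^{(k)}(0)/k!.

L = (-138 - 1110·x - 2208·x^2 - 3648·x^3 - 1920·x^4) + (-213 - 2334·x - 6429·x^2 - 12816·x^3 - 14352·x^4 - 5760·x^5)·Dx + (42 + 150·x + 246·x^2 - 598·x^3 - 2880·x^4 - 3424·x^5 - 1280·x^6)·Dx^2  (order 2).
h: a_k = 5/2, 79/4, 867/16, 7419/32, 166435/256, 1112001/512, 12644583/2048, …
ICs: h(0) = 5/2, h′(0) = 79/4.

f: a_k = 2, 2, 10, 18, 58, 130, 362, …
g: a_k = 1, 1/2, -1/8, 1/16, -5/128, 7/256, -21/1024, …
f+g: L₀ = lclm(L_f,L_g), ord ≤ 1+1.
Derive L from L₀ (diff closure).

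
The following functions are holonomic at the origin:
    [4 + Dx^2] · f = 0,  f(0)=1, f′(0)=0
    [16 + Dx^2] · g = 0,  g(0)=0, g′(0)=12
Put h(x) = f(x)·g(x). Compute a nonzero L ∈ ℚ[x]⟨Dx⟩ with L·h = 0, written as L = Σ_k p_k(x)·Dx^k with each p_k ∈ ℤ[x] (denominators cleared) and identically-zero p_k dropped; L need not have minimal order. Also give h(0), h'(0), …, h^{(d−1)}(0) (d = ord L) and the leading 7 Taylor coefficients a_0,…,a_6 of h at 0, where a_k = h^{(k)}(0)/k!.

L = 144 + 40·Dx^2 + Dx^4  (order 4).
h: a_k = 0, 12, 0, -56, 0, 488/5, 0, …
ICs: h(0) = 0, h′(0) = 12, h′′(0) = 0, h′′′(0) = -336.

f: a_k = 1, 0, -2, 0, 2/3, 0, -4/45, …
g: a_k = 0, 12, 0, -32, 0, 128/5, 0, …
Sym-product of L_f,L_g gives L₀ (≤ ord 4).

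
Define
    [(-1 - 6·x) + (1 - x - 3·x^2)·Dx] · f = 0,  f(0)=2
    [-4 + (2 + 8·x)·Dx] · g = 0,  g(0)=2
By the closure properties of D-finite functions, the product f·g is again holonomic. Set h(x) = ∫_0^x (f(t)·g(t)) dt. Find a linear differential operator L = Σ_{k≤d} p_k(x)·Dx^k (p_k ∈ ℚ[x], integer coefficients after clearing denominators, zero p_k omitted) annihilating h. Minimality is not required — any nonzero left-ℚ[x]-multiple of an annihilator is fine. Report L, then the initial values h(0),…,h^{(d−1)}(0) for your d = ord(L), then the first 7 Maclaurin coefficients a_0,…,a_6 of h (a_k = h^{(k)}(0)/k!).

L = (3 + 8·x + 18·x^2)·Dx + (-1 - 3·x + 7·x^2 + 12·x^3)·Dx^2  (order 2).
h: a_k = 0, 4, 6, 16/3, 17, 76/5, 196/3, …
ICs: h(0) = 0, h′(0) = 4.

f: a_k = 2, 2, 8, 14, 38, 80, 194, …
g: a_k = 2, 4, -4, 8, -20, 56, -168, …
h₀=f·g: eliminate ⇒ L₀, order ≤ 1·1.
h=∫h₀ ⇒ L = L₀·Dx.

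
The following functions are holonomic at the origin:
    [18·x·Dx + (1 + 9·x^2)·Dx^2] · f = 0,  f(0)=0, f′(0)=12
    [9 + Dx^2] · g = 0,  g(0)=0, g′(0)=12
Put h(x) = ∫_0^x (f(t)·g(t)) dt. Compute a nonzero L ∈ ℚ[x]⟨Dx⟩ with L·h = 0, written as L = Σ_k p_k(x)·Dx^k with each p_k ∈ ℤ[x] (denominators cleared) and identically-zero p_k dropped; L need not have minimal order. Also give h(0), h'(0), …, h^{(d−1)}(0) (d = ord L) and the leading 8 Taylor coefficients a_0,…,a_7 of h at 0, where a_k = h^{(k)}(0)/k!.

L = (810 + 18954·x^2 + 72171·x^4 + 236196·x^6 + 531441·x^8)·Dx + (972·x + 14580·x^3 + 78732·x^5 + 236196·x^7)·Dx^2 + (108 + 2592·x^2 + 13122·x^4 + 52488·x^6 + 118098·x^8)·Dx^3 + (108·x + 1620·x^3 + 8748·x^5 + 26244·x^7)·Dx^4 + (2 + 54·x^2 + 567·x^4 + 2916·x^6 + 6561·x^8)·Dx^5  (order 5).
h: a_k = 0, 0, 0, 48, 0, -648/5, 0, 3078/7, …
ICs: h(0) = 0, h′(0) = 0, h′′(0) = 0, h′′′(0) = 288, h′′′′(0) = 0.

f: a_k = 0, 12, 0, -36, 0, 972/5, 0, -8748/7, …
g: a_k = 0, 12, 0, -18, 0, 81/10, 0, -243/140, …
L₀ := L_f ⊗_s L_g (sym. prod.), ord ≤ 4.
∫: right-multiply L₀ by Dx.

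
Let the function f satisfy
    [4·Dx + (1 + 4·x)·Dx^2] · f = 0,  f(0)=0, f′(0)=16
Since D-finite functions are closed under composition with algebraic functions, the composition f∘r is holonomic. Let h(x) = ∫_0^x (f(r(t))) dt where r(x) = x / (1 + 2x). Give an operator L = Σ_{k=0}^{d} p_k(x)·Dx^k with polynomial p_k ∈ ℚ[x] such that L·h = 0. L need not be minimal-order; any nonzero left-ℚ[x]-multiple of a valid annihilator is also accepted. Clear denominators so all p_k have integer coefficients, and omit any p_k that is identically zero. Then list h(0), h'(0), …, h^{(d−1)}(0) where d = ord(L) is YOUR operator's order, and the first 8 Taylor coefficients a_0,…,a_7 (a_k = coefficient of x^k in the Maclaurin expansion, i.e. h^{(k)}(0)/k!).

L = (8 + 24·x)·Dx^2 + (1 + 8·x + 12·x^2)·Dx^3  (order 3).
h: a_k = 0, 0, 8, -64/3, 208/3, -256, 15488/15, -13312/3, …
ICs: h(0) = 0, h′(0) = 0, h′′(0) = 16.

f: a_k = 0, 16, -32, 256/3, -256, 4096/5, -8192/3, 65536/7, …
L₀ from L_f via x↦r, Dx↦r'^{-1}Dx.
∫: right-multiply L₀ by Dx.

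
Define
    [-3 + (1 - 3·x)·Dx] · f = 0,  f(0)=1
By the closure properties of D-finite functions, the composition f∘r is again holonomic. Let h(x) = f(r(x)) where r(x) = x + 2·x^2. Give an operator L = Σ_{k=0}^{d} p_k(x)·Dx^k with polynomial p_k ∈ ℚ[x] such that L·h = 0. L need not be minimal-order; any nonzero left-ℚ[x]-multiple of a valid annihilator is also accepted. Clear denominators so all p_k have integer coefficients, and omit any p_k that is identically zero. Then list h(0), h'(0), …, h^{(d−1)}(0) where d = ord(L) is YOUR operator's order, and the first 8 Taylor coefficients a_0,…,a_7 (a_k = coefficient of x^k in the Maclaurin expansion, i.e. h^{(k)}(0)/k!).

f: a_k = 1, 3, 9, 27, 81, 243, 729, 2187, …
L₀ from L_f via x↦r, Dx↦r'^{-1}Dx.
L = (3 + 12·x) + (-1 + 3·x + 6·x^2)·Dx  (order 1).
h: a_k = 1, 3, 15, 63, 279, 1215, 5319, 23247, …
ICs: h(0) = 1.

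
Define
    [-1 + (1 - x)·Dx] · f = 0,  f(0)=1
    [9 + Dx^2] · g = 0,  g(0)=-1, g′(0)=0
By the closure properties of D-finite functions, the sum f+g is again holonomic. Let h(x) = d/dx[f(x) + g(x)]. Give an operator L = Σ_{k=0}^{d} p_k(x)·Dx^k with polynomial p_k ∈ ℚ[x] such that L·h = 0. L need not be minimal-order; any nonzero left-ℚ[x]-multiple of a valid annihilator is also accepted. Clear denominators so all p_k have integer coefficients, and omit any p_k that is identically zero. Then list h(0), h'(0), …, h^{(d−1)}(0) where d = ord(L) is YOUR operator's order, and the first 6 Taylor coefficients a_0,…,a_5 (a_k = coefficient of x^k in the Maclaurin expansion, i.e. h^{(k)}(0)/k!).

L = (126 - 108·x + 54·x^2) + (-45 + 99·x - 81·x^2 + 27·x^3)·Dx + (14 - 12·x + 6·x^2)·Dx^2 + (-5 + 11·x - 9·x^2 + 3·x^3)·Dx^3  (order 3).
h: a_k = 1, 11, 3, -19/2, 5, 483/40, …
ICs: h(0) = 1, h′(0) = 11, h′′(0) = 6.

f: a_k = 1, 1, 1, 1, 1, 1, …
g: a_k = -1, 0, 9/2, 0, -27/8, 0, …
L₀ := lclm(L_f,L_g); ord L₀ ≤ 1+2.
Derive L from L₀ (diff closure).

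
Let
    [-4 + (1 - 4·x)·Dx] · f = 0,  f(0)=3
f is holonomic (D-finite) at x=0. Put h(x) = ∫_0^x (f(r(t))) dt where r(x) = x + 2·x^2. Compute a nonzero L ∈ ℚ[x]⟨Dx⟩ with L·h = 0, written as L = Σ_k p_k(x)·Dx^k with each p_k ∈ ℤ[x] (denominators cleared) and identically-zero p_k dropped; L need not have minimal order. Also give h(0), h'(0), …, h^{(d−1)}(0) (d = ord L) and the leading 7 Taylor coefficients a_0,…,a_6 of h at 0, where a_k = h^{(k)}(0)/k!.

L = (4 + 16·x)·Dx + (-1 + 4·x + 8·x^2)·Dx^2  (order 2).
h: a_k = 0, 3, 6, 24, 96, 2112/5, 1920, …
ICs: h(0) = 0, h′(0) = 3.

f: a_k = 3, 12, 48, 192, 768, 3072, 12288, …
L₀ from L_f via x↦r, Dx↦r'^{-1}Dx.
Integrate: L := L₀·Dx.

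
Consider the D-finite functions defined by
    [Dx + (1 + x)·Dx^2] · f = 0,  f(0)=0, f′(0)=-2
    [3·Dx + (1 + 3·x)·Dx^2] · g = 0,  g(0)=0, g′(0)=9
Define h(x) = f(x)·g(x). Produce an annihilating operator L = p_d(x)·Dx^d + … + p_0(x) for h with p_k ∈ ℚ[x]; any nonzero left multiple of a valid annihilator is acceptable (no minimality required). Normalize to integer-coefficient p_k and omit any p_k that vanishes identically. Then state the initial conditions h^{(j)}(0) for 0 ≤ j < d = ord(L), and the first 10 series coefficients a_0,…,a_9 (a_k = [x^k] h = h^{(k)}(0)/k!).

L = (30 + 72·x + 54·x^2)·Dx + (76 + 354·x + 540·x^2 + 270·x^3)·Dx^2 + (29 + 200·x + 486·x^2 + 504·x^3 + 189·x^4)·Dx^3 + (2 + 19·x + 68·x^2 + 114·x^3 + 90·x^4 + 27·x^5)·Dx^4  (order 4).
h: a_k = 0, 0, -18, 36, -147/2, 162, -3807/10, 4686/5, -133533/56, 217467/35, …
ICs: h(0) = 0, h′(0) = 0, h′′(0) = -36, h′′′(0) = 216.

f: a_k = 0, -2, 1, -2/3, 1/2, -2/5, 1/3, -2/7, 1/4, -2/9, …
g: a_k = 0, 9, -27/2, 27, -243/4, 729/5, -729/2, 6561/7, -19683/8, 6561, …
Sym-product of L_f,L_g gives L₀ (≤ ord 4).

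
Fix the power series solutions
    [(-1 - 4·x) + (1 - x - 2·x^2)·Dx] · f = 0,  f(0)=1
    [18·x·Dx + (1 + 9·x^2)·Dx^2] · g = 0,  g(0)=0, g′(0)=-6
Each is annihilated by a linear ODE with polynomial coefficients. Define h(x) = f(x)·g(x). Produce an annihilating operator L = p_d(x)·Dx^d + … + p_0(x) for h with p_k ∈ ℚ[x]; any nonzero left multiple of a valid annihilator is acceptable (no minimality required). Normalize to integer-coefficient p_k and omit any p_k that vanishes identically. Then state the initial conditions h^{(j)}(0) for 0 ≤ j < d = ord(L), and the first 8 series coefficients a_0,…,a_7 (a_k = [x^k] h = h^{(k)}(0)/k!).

f: a_k = 1, 1, 3, 5, 11, 21, 43, 85, …
g: a_k = 0, -6, 0, 18, 0, -486/5, 0, 4374/7, …
Product ⇒ symmetric product L₀, ord ≤ 2.
L = (4 + 18·x + 108·x^2) + (2 - 10·x + 36·x^2 + 108·x^3)·Dx + (-1 + x - 7·x^2 + 9·x^3 + 18·x^4)·Dx^2  (order 2).
h: a_k = 0, -6, -6, 0, -12, -546/5, -666/5, 9564/35, …
ICs: h(0) = 0, h′(0) = -6.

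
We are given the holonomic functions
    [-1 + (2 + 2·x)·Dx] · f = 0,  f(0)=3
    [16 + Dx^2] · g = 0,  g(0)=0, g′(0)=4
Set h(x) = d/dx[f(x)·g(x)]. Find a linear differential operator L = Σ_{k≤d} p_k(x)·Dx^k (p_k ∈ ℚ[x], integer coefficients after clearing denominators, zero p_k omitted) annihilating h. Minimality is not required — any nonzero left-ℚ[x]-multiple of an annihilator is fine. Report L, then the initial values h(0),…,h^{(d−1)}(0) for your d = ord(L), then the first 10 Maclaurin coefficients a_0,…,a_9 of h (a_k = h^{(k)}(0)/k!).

L = (4733 + 17664·x + 25216·x^2 + 16384·x^3 + 4096·x^4) + (-244 - 756·x - 768·x^2 - 256·x^3)·Dx + (268 + 1048·x + 1548·x^2 + 1024·x^3 + 256·x^4)·Dx^2  (order 2).
h: a_k = 12, 12, -201/2, -61, 4661/32, 10683/160, -64235/768, -212773/6720, 4467413/172032, 1745959/221184, …
ICs: h(0) = 12, h′(0) = 12.

f: a_k = 3, 3/2, -3/8, 3/16, -15/128, 21/256, -63/1024, 99/2048, -1287/32768, 2145/65536, …
g: a_k = 0, 4, 0, -32/3, 0, 128/15, 0, -1024/315, 0, 2048/2835, …
Sym-product of L_f,L_g gives L₀ (≤ ord 2).
Differentiate: ansatz ord ≤ ord L₀ ⇒ L.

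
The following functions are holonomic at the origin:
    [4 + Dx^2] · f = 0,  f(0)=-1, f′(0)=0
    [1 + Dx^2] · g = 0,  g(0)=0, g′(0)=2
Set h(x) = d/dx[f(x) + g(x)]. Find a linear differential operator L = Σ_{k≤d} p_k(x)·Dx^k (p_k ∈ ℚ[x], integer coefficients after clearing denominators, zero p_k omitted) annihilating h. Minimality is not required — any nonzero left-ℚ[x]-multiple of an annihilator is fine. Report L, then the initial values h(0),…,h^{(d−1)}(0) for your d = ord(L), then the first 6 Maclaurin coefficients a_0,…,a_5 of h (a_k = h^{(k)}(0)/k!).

f: a_k = -1, 0, 2, 0, -2/3, 0, …
g: a_k = 0, 2, 0, -1/3, 0, 1/60, …
Weyl lclm of L_f,L_g ⇒ L₀ (ord ≤ 4).
Differentiate: ansatz ord ≤ ord L₀ ⇒ L.
L = 4 + 5·Dx^2 + Dx^4  (order 4).
h: a_k = 2, 4, -1, -8/3, 1/12, 8/15, …
ICs: h(0) = 2, h′(0) = 4, h′′(0) = -2, h′′′(0) = -16.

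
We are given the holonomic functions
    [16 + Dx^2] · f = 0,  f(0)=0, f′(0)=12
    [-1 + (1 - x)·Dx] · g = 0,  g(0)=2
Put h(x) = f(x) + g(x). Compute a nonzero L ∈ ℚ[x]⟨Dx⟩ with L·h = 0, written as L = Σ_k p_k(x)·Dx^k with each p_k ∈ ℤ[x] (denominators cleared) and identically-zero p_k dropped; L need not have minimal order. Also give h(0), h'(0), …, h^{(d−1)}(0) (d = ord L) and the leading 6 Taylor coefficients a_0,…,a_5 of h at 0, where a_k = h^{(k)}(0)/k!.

f: a_k = 0, 12, 0, -32, 0, 128/5, …
g: a_k = 2, 2, 2, 2, 2, 2, …
Weyl lclm of L_f,L_g ⇒ L₀ (ord ≤ 3).
L = (-176 + 256·x - 128·x^2) + (144 - 400·x + 384·x^2 - 128·x^3)·Dx + (-11 + 16·x - 8·x^2)·Dx^2 + (9 - 25·x + 24·x^2 - 8·x^3)·Dx^3  (order 3).
h: a_k = 2, 14, 2, -30, 2, 138/5, …
ICs: h(0) = 2, h′(0) = 14, h′′(0) = 4.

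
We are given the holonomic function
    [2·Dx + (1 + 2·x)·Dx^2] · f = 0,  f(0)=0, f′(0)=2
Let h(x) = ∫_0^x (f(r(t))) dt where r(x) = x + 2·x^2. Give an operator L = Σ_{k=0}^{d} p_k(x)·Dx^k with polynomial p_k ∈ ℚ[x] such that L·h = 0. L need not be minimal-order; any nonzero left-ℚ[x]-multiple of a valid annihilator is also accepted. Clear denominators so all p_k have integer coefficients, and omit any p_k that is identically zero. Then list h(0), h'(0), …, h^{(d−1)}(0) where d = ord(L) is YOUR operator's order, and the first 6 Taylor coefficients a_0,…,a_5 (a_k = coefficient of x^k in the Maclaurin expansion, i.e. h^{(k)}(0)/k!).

f: a_k = 0, 2, -2, 8/3, -4, 32/5, …
f∘r: x↦r, Dx↦Dx/r' in L_f ⇒ L₀.
∫: right-multiply L₀ by Dx.
L = (-2 + 8·x + 16·x^2)·Dx^2 + (1 + 6·x + 12·x^2 + 16·x^3)·Dx^3  (order 3).
h: a_k = 0, 0, 1, 2/3, -4/3, 4/5, …
ICs: h(0) = 0, h′(0) = 0, h′′(0) = 2.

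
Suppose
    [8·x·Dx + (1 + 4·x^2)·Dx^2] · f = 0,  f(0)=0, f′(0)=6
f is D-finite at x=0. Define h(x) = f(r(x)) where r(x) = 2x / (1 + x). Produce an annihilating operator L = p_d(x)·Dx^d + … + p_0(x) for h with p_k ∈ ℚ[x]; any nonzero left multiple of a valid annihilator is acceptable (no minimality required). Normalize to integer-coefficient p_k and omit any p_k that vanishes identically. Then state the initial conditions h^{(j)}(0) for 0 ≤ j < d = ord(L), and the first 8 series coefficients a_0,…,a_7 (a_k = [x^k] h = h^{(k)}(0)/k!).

f: a_k = 0, 6, 0, -8, 0, 96/5, 0, -384/7, …
Substitute x→r, Dx→(1/r')Dx; clear ⇒ L₀.
L = (2 + 34·x)·Dx + (1 + 2·x + 17·x^2)·Dx^2  (order 2).
h: a_k = 0, 12, -12, -52, 180, 1212/5, -2444, 8724/7, …
ICs: h(0) = 0, h′(0) = 12.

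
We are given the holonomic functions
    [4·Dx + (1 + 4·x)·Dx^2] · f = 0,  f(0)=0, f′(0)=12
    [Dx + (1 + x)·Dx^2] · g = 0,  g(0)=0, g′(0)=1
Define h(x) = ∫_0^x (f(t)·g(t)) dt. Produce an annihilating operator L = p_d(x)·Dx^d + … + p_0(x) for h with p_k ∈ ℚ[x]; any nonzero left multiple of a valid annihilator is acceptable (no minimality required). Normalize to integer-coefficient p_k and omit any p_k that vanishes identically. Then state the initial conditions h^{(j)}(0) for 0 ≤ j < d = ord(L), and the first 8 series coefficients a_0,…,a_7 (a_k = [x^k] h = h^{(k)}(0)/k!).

f: a_k = 0, 12, -24, 64, -192, 3072/5, -2048, 49152/7, …
g: a_k = 0, 1, -1/2, 1/3, -1/4, 1/5, -1/6, 1/7, …
h₀=f·g: eliminate ⇒ L₀, order ≤ 2·2.
Integrate: L := L₀·Dx.
L = (136 + 320·x + 256·x^2)·Dx^2 + (290 + 1464·x + 2400·x^2 + 1280·x^3)·Dx^3 + (92 + 740·x + 1992·x^2 + 2240·x^3 + 896·x^4)·Dx^4 + (5 + 58·x + 245·x^2 + 464·x^3 + 400·x^4 + 128·x^5)·Dx^5  (order 5).
h: a_k = 0, 0, 0, 4, -15/2, 16, -235/6, 1586/15, …
ICs: h(0) = 0, h′(0) = 0, h′′(0) = 0, h′′′(0) = 24, h′′′′(0) = -180.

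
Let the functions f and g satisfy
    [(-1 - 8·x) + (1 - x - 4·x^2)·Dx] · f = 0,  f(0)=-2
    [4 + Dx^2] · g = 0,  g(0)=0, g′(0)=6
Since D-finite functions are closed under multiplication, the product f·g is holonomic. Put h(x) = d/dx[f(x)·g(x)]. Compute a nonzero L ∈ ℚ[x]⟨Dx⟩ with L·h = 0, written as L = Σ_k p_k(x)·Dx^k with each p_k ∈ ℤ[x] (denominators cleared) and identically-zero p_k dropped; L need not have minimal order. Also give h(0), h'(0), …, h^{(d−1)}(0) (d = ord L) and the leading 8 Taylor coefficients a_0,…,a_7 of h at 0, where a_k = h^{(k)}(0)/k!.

L = (18 - 8·x - 28·x^2 + 32·x^3 + 64·x^4) + (4 + 34·x + 24·x^2 + 64·x^3)·Dx + (-1 + x^2 + 8·x^3 + 16·x^4)·Dx^2  (order 2).
h: a_k = -12, -24, -156, -400, -1548, -21288/5, -204524/15, -4020448/105, …
ICs: h(0) = -12, h′(0) = -24.

f: a_k = -2, -2, -10, -18, -58, -130, -362, -882, …
g: a_k = 0, 6, 0, -4, 0, 4/5, 0, -8/105, …
L₀ := L_f ⊗_s L_g (sym. prod.), ord ≤ 2.
h=h₀': d/dx-closure on L₀ ⇒ L.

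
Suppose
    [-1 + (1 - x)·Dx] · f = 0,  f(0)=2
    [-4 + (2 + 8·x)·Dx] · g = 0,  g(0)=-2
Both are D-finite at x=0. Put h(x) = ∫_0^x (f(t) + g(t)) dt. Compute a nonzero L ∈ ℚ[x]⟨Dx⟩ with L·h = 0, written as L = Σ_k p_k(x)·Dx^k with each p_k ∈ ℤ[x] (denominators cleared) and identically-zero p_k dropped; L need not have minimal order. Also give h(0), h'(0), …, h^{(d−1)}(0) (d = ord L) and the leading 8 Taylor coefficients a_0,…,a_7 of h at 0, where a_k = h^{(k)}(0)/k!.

L = (-8 - 12·x)·Dx + (6 + 8·x + 36·x^2)·Dx^2 + (1 - 3·x - 22·x^2 + 24·x^3)·Dx^3  (order 3).
h: a_k = 0, 0, -1, 2, -3/2, 22/5, -9, 170/7, …
ICs: h(0) = 0, h′(0) = 0, h′′(0) = -2.

f: a_k = 2, 2, 2, 2, 2, 2, 2, 2, …
g: a_k = -2, -4, 4, -8, 20, -56, 168, -528, …
Weyl lclm of L_f,L_g ⇒ L₀ (ord ≤ 2).
h=∫₀ˣh₀: take L = L₀·Dx.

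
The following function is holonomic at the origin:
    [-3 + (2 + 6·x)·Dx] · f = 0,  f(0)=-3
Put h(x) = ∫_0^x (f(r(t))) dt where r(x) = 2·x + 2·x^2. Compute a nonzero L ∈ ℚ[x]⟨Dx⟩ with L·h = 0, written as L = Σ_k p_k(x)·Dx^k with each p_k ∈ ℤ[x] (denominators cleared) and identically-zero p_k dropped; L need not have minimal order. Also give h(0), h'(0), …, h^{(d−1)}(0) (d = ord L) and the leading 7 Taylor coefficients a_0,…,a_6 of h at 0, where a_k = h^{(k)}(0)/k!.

L = (-3 - 6·x)·Dx + (1 + 6·x + 6·x^2)·Dx^2  (order 2).
h: a_k = 0, -3, -9/2, 3/2, -27/8, 351/40, -405/16, …
ICs: h(0) = 0, h′(0) = -3.

f: a_k = -3, -9/2, 27/8, -81/16, 1215/128, -5103/256, 45927/1024, …
L₀ from L_f via x↦r, Dx↦r'^{-1}Dx.
h=∫h₀ ⇒ L = L₀·Dx.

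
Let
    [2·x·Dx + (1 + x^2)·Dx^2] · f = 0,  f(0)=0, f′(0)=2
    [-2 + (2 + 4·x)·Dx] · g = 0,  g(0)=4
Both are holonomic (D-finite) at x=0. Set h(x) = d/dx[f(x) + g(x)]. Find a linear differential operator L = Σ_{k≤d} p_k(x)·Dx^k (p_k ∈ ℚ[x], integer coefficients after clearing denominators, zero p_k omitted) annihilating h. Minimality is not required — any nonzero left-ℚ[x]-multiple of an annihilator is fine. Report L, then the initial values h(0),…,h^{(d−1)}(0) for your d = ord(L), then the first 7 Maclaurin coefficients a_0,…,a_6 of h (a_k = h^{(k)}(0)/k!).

f: a_k = 0, 2, 0, -2/3, 0, 2/5, 0, …
g: a_k = 4, 4, -2, 2, -5/2, 7/2, -21/4, …
Weyl lclm of L_f,L_g ⇒ L₀ (ord ≤ 3).
h₀' ⇒ L via d/dx closure of L₀.
L = (-4 - 20·x + 12·x^2 + 12·x^3) + (-10 - 16·x - 16·x^2 + 48·x^3 + 42·x^4)·Dx + (-2 + 12·x^2 + 12·x^3 + 14·x^4 + 12·x^5)·Dx^2  (order 2).
h: a_k = 6, -4, 4, -10, 39/2, -63/2, 223/4, …
ICs: h(0) = 6, h′(0) = -4.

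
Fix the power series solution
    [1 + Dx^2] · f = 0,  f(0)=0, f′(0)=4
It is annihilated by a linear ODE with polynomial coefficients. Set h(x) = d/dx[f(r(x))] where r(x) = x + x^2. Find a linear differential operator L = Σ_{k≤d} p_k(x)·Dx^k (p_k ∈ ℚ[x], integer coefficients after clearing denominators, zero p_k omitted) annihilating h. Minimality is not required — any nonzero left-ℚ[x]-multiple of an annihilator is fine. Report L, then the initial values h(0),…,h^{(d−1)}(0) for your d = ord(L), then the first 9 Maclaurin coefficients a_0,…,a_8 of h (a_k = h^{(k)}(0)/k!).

f: a_k = 0, 4, 0, -2/3, 0, 1/30, 0, -1/1260, 0, …
h₀=f(r): pull back L_f along r ⇒ L₀.
h₀' ⇒ L via d/dx closure of L₀.
L = (13 + 8·x + 24·x^2 + 32·x^3 + 16·x^4) + (-6 - 12·x)·Dx + (1 + 4·x + 4·x^2)·Dx^2  (order 2).
h: a_k = 4, 8, -2, -8, -59/6, -3, 419/180, 118/45, 13609/10080, …
ICs: h(0) = 4, h′(0) = 8.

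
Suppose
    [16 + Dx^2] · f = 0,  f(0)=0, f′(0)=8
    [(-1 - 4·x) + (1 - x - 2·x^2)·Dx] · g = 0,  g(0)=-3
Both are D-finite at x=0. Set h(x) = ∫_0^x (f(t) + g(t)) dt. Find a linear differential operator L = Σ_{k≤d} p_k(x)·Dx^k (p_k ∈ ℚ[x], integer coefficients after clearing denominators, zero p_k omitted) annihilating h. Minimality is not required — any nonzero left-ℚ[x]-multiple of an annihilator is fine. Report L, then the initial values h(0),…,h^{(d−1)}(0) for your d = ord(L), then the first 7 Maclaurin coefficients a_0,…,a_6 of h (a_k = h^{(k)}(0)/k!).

L = (-368 - 1408·x + 256·x^2 - 512·x^3 - 2560·x^4 - 2048·x^5)·Dx + (176 - 336·x - 384·x^2 + 1024·x^3 + 384·x^4 - 1536·x^5 - 1024·x^6)·Dx^2 + (-23 - 88·x + 16·x^2 - 32·x^3 - 160·x^4 - 128·x^5)·Dx^3 + (11 - 21·x - 24·x^2 + 64·x^3 + 24·x^4 - 96·x^5 - 64·x^6)·Dx^4  (order 4).
h: a_k = 0, -3, 5/2, -3, -109/12, -33/5, -689/90, …
ICs: h(0) = 0, h′(0) = -3, h′′(0) = 5, h′′′(0) = -18.

f: a_k = 0, 8, 0, -64/3, 0, 256/15, 0, …
g: a_k = -3, -3, -9, -15, -33, -63, -129, …
h₀=f+g: left-lcm gives L₀, ord ≤ 3.
h=∫h₀ ⇒ L = L₀·Dx.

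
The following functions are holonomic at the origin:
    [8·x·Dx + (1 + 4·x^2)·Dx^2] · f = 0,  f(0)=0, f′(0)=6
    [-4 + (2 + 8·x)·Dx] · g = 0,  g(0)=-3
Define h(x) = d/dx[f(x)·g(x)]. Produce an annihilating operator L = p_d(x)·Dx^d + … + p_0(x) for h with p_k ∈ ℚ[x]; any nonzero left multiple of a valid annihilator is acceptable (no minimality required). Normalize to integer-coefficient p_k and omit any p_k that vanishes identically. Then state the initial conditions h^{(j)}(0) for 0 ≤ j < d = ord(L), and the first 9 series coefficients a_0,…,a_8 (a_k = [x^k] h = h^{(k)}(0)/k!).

L = (-4 + 160·x + 320·x^2 - 384·x^3 - 192·x^4) + (16 + 120·x + 432·x^2 + 544·x^3 - 1344·x^4 - 768·x^5)·Dx + (3 + 20·x + 24·x^2 - 16·x^3 - 16·x^4 - 384·x^5 - 256·x^6)·Dx^2  (order 2).
h: a_k = -18, -72, 180, -96, 372, -15696/5, 54312/5, -1114752/35, 829260/7, …
ICs: h(0) = -18, h′(0) = -72.

f: a_k = 0, 6, 0, -8, 0, 96/5, 0, -384/7, 0, …
g: a_k = -3, -6, 6, -12, 30, -84, 252, -792, 2574, …
f·g: L₀ = L_f ⊗_s L_g, ord ≤ 2·1.
Derive L from L₀ (diff closure).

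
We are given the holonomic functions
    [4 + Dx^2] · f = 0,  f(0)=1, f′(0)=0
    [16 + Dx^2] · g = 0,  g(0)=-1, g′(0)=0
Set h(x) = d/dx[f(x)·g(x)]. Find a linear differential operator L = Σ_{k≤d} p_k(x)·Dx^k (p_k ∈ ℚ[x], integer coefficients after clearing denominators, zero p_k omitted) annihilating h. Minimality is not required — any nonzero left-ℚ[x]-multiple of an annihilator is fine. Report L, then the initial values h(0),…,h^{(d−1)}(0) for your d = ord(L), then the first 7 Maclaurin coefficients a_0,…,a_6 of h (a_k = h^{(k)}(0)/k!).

L = 144 + 40·Dx^2 + Dx^4  (order 4).
h: a_k = 0, 20, 0, -328/3, 0, 584/3, 0, …
ICs: h(0) = 0, h′(0) = 20, h′′(0) = 0, h′′′(0) = -656.

f: a_k = 1, 0, -2, 0, 2/3, 0, -4/45, …
g: a_k = -1, 0, 8, 0, -32/3, 0, 256/45, …
f·g: L₀ = L_f ⊗_s L_g, ord ≤ 2·2.
h₀' ⇒ L via d/dx closure of L₀.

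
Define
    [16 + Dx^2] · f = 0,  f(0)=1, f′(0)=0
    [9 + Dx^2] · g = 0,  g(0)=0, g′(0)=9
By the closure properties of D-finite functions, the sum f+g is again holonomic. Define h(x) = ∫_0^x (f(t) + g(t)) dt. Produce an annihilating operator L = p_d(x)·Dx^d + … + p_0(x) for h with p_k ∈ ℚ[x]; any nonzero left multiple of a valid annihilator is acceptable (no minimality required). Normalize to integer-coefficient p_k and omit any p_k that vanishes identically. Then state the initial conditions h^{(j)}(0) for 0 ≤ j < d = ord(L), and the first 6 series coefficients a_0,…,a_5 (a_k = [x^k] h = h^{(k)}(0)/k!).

L = 144·Dx + 25·Dx^3 + Dx^5  (order 5).
h: a_k = 0, 1, 9/2, -8/3, -27/8, 32/15, …
ICs: h(0) = 0, h′(0) = 1, h′′(0) = 9, h′′′(0) = -16, h′′′′(0) = -81.

f: a_k = 1, 0, -8, 0, 32/3, 0, …
g: a_k = 0, 9, 0, -27/2, 0, 243/40, …
L₀ := lclm(L_f,L_g); ord L₀ ≤ 2+2.
h=∫h₀ ⇒ L = L₀·Dx.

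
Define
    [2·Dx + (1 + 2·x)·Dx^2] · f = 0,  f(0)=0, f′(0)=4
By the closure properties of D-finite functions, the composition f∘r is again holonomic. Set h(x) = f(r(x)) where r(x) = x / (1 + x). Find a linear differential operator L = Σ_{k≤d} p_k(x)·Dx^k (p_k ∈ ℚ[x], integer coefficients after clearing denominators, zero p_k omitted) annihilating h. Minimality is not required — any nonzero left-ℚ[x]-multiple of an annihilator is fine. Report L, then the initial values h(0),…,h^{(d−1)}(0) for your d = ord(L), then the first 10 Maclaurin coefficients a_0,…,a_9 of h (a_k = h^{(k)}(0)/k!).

f: a_k = 0, 4, -4, 16/3, -8, 64/5, -64/3, 256/7, -64, 1024/9, …
L₀ from L_f via x↦r, Dx↦r'^{-1}Dx.
L = (4 + 6·x)·Dx + (1 + 4·x + 3·x^2)·Dx^2  (order 2).
h: a_k = 0, 4, -8, 52/3, -40, 484/5, -728/3, 4372/7, -1640, 39364/9, …
ICs: h(0) = 0, h′(0) = 4.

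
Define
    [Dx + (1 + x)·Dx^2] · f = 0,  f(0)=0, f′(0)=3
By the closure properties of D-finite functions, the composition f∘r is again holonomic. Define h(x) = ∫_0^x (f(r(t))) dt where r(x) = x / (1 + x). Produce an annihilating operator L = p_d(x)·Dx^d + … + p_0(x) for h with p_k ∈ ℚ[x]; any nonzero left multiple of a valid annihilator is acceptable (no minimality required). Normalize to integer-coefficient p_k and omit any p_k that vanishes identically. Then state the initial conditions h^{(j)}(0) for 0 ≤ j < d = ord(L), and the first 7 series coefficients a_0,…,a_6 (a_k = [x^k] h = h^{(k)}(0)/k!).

f: a_k = 0, 3, -3/2, 1, -3/4, 3/5, -1/2, …
Change of var in L_f (x↦r) gives L₀.
h=∫₀ˣh₀: take L = L₀·Dx.
L = (3 + 4·x)·Dx^2 + (1 + 3·x + 2·x^2)·Dx^3  (order 3).
h: a_k = 0, 0, 3/2, -3/2, 7/4, -9/4, 31/10, …
ICs: h(0) = 0, h′(0) = 0, h′′(0) = 3.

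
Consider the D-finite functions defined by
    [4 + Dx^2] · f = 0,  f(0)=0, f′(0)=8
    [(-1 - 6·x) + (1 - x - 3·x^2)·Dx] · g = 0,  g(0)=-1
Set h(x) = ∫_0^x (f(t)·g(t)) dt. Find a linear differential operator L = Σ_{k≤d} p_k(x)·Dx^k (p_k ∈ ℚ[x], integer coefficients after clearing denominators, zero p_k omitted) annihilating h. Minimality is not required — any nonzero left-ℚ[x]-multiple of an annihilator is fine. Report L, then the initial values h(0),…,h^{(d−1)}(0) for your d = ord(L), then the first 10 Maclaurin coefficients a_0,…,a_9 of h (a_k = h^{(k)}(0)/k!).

f: a_k = 0, 8, 0, -16/3, 0, 16/15, 0, -32/315, 0, 16/2835, …
g: a_k = -1, -1, -4, -7, -19, -40, -97, -217, -508, -1159, …
h₀=f·g: eliminate ⇒ L₀, order ≤ 2·1.
Integrate: L := L₀·Dx.
L = (2 + 4·x + 12·x^2)·Dx + (2 + 12·x)·Dx^2 + (-1 + x + 3·x^2)·Dx^3  (order 3).
h: a_k = 0, 0, -4, -8/3, -20/3, -152/15, -988/45, -608/15, -26729/315, -96392/567, …
ICs: h(0) = 0, h′(0) = 0, h′′(0) = -8.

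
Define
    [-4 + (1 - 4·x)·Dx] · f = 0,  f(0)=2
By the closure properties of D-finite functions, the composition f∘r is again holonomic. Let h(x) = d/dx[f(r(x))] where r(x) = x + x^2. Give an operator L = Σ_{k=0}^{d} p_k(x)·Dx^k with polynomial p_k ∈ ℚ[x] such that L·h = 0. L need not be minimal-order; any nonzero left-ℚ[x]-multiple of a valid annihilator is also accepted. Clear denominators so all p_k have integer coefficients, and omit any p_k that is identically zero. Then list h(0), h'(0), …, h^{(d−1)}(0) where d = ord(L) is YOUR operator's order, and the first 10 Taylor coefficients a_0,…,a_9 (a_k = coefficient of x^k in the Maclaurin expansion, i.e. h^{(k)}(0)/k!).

f: a_k = 2, 8, 32, 128, 512, 2048, 8192, 32768, 131072, 524288, …
L₀ from L_f via x↦r, Dx↦r'^{-1}Dx.
Differentiate: ansatz ord ≤ ord L₀ ⇒ L.
L = (10 + 24·x + 24·x^2) + (-1 + 2·x + 12·x^2 + 8·x^3)·Dx  (order 1).
h: a_k = 8, 80, 576, 3712, 22400, 129792, 731136, 4034560, 21915648, 117575680, …
ICs: h(0) = 8.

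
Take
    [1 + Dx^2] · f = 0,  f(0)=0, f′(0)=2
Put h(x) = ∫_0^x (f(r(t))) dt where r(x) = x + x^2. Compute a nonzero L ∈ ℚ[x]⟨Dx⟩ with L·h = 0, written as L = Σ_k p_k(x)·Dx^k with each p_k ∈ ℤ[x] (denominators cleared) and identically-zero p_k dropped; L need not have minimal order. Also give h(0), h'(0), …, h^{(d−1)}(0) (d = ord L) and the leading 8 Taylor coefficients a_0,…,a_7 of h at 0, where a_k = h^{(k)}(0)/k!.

L = (1 + 6·x + 12·x^2 + 8·x^3)·Dx - 2·Dx^2 + (1 + 2·x)·Dx^3  (order 3).
h: a_k = 0, 0, 1, 2/3, -1/12, -1/5, -59/360, -1/28, …
ICs: h(0) = 0, h′(0) = 0, h′′(0) = 2.

f: a_k = 0, 2, 0, -1/3, 0, 1/60, 0, -1/2520, …
Change of var in L_f (x↦r) gives L₀.
h=∫h₀ ⇒ L = L₀·Dx.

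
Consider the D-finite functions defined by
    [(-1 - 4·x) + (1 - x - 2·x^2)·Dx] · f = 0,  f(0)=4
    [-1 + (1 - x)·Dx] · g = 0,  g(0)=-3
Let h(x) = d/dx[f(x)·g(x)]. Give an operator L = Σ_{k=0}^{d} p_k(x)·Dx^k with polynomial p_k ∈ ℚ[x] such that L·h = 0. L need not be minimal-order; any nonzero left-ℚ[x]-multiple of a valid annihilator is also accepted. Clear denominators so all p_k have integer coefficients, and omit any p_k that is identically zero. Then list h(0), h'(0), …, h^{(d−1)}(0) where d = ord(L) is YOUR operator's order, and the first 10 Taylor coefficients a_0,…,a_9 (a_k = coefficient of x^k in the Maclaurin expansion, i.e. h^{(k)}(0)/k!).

f: a_k = 4, 4, 12, 20, 44, 84, 172, 340, 684, 1364, …
g: a_k = -3, -3, -3, -3, -3, -3, -3, -3, -3, -3, …
f·g: L₀ = L_f ⊗_s L_g, ord ≤ 1·1.
Derive L from L₀ (diff closure).
L = (5 - 9·x^2 - 16·x^3 + 24·x^4) + (-1 + x + 6·x^2 - 7·x^3 - 5·x^4 + 6·x^5)·Dx  (order 1).
h: a_k = -24, -120, -360, -1008, -2520, -6120, -14280, -32736, -73656, -163800, …
ICs: h(0) = -24.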